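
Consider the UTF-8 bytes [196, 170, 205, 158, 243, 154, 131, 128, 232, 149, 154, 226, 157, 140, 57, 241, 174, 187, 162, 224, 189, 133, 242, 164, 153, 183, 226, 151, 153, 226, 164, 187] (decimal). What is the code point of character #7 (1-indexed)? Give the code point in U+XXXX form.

Offset 0: leading byte 0xC4 = 11000100 → 2-byte char #1 = C4 AA.
Offset 2: leading byte 0xCD = 11001101 → 2-byte char #2 = CD 9E.
Offset 4: leading byte 0xF3 = 11110011 → 4-byte char #3 = F3 9A 83 80.
Offset 8: leading byte 0xE8 = 11101000 → 3-byte char #4 = E8 95 9A.
Offset 11: leading byte 0xE2 = 11100010 → 3-byte char #5 = E2 9D 8C.
Offset 14: leading byte 0x39 = 00111001 → 1-byte char #6 = 39.
Offset 15: leading byte 0xF1 = 11110001 → 4-byte char #7 = F1 AE BB A2.
Leading byte 0xF1 = 11110001 matches 11110xxx → 4-byte sequence.
Byte 1: 0xF1 = 11110001, payload 001 (3 bits).
Byte 2: 0xAE = 10101110 (10xxxxxx ✓), payload 101110.
Byte 3: 0xBB = 10111011 (10xxxxxx ✓), payload 111011.
Byte 4: 0xA2 = 10100010 (10xxxxxx ✓), payload 100010.
Concatenate: 001101110111011100010 = 0x6EEE2 (21 bits → U+6EEE2).

U+6EEE2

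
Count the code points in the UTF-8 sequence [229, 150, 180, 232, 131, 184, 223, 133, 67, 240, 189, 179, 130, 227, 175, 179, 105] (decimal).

7

Byte at offset 0: 0xE5 = 11100101 → 3-byte char (#1). Advance 3.
Byte at offset 3: 0xE8 = 11101000 → 3-byte char (#2). Advance 3.
Byte at offset 6: 0xDF = 11011111 → 2-byte char (#3). Advance 2.
Byte at offset 8: 0x43 = 01000011 → 1-byte char (#4). Advance 1.
Byte at offset 9: 0xF0 = 11110000 → 4-byte char (#5). Advance 4.
Byte at offset 13: 0xE3 = 11100011 → 3-byte char (#6). Advance 3.
Byte at offset 16: 0x69 = 01101001 → 1-byte char (#7). Advance 1.
Reached end at offset 17 after 7 code points.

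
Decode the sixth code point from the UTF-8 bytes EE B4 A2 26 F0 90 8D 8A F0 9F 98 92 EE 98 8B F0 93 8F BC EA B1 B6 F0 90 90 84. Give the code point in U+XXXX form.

Offset 0: leading byte 0xEE = 11101110 → 3-byte char #1 = EE B4 A2.
Offset 3: leading byte 0x26 = 00100110 → 1-byte char #2 = 26.
Offset 4: leading byte 0xF0 = 11110000 → 4-byte char #3 = F0 90 8D 8A.
Offset 8: leading byte 0xF0 = 11110000 → 4-byte char #4 = F0 9F 98 92.
Offset 12: leading byte 0xEE = 11101110 → 3-byte char #5 = EE 98 8B.
Offset 15: leading byte 0xF0 = 11110000 → 4-byte char #6 = F0 93 8F BC.
Leading byte 0xF0 = 11110000 matches 11110xxx → 4-byte sequence.
Byte 1: 0xF0 = 11110000, payload 000 (3 bits).
Byte 2: 0x93 = 10010011 (10xxxxxx ✓), payload 010011.
Byte 3: 0x8F = 10001111 (10xxxxxx ✓), payload 001111.
Byte 4: 0xBC = 10111100 (10xxxxxx ✓), payload 111100.
Concatenate: 000010011001111111100 = 0x133FC (21 bits → U+133FC).

U+133FC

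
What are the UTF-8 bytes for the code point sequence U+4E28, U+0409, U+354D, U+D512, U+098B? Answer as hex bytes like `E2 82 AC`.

U+4E28: 3-byte form → E4 B8 A8.
U+0409: 2-byte form → D0 89.
U+354D: 3-byte form → E3 95 8D.
U+D512: 3-byte form → ED 94 92.
U+098B: 3-byte form → E0 A6 8B.
Concatenated (14 bytes): E4 B8 A8 D0 89 E3 95 8D ED 94 92 E0 A6 8B.

E4 B8 A8 D0 89 E3 95 8D ED 94 92 E0 A6 8B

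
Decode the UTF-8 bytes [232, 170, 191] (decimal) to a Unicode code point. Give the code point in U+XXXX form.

U+8ABF

Leading byte 0xE8 = 11101000 matches 1110xxxx → 3-byte sequence.
Byte 1: 0xE8 = 11101000, payload 1000 (4 bits).
Byte 2: 0xAA = 10101010 (10xxxxxx ✓), payload 101010.
Byte 3: 0xBF = 10111111 (10xxxxxx ✓), payload 111111.
Concatenate: 1000101010111111 = 0x8ABF (16 bits → U+8ABF).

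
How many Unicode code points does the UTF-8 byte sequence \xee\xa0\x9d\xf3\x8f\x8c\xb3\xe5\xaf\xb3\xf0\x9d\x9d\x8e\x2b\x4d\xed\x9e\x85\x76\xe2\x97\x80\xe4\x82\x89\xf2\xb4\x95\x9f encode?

11

Byte at offset 0: 0xEE = 11101110 → 3-byte char (#1). Advance 3.
Byte at offset 3: 0xF3 = 11110011 → 4-byte char (#2). Advance 4.
Byte at offset 7: 0xE5 = 11100101 → 3-byte char (#3). Advance 3.
Byte at offset 10: 0xF0 = 11110000 → 4-byte char (#4). Advance 4.
Byte at offset 14: 0x2B = 00101011 → 1-byte char (#5). Advance 1.
Byte at offset 15: 0x4D = 01001101 → 1-byte char (#6). Advance 1.
Byte at offset 16: 0xED = 11101101 → 3-byte char (#7). Advance 3.
Byte at offset 19: 0x76 = 01110110 → 1-byte char (#8). Advance 1.
Byte at offset 20: 0xE2 = 11100010 → 3-byte char (#9). Advance 3.
Byte at offset 23: 0xE4 = 11100100 → 3-byte char (#10). Advance 3.
Byte at offset 26: 0xF2 = 11110010 → 4-byte char (#11). Advance 4.
Reached end at offset 30 after 11 code points.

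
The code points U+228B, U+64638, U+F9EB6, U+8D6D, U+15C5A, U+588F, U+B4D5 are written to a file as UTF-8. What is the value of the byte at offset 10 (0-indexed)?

0xB6

U+228B → 3-byte form E2 8A 8B at offsets 0–2.
U+64638 → 4-byte form F1 A4 98 B8 at offsets 3–6.
U+F9EB6 → 4-byte form F3 B9 BA B6 at offsets 7–10.
Offset 10 falls in char 3's range; it's byte 4 of F3 B9 BA B6 = 0xB6.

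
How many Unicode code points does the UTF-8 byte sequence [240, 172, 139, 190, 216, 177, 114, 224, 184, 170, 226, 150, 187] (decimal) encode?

Byte at offset 0: 0xF0 = 11110000 → 4-byte char (#1). Advance 4.
Byte at offset 4: 0xD8 = 11011000 → 2-byte char (#2). Advance 2.
Byte at offset 6: 0x72 = 01110010 → 1-byte char (#3). Advance 1.
Byte at offset 7: 0xE0 = 11100000 → 3-byte char (#4). Advance 3.
Byte at offset 10: 0xE2 = 11100010 → 3-byte char (#5). Advance 3.
Reached end at offset 13 after 5 code points.

5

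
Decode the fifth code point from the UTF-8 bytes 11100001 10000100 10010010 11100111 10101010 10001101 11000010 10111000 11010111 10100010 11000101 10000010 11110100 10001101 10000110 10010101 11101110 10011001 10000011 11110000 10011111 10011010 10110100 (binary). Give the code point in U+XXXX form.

Offset 0: leading byte 0xE1 = 11100001 → 3-byte char #1 = E1 84 92.
Offset 3: leading byte 0xE7 = 11100111 → 3-byte char #2 = E7 AA 8D.
Offset 6: leading byte 0xC2 = 11000010 → 2-byte char #3 = C2 B8.
Offset 8: leading byte 0xD7 = 11010111 → 2-byte char #4 = D7 A2.
Offset 10: leading byte 0xC5 = 11000101 → 2-byte char #5 = C5 82.
Leading byte 0xC5 = 11000101 matches 110xxxxx → 2-byte sequence.
Byte 1: 0xC5 = 11000101, payload 00101 (5 bits).
Byte 2: 0x82 = 10000010 (10xxxxxx ✓), payload 000010.
Concatenate: 00101000010 = 0x142 (11 bits → U+0142).

U+0142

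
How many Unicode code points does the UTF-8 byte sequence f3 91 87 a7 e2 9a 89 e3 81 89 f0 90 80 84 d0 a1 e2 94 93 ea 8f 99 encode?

7

Byte at offset 0: 0xF3 = 11110011 → 4-byte char (#1). Advance 4.
Byte at offset 4: 0xE2 = 11100010 → 3-byte char (#2). Advance 3.
Byte at offset 7: 0xE3 = 11100011 → 3-byte char (#3). Advance 3.
Byte at offset 10: 0xF0 = 11110000 → 4-byte char (#4). Advance 4.
Byte at offset 14: 0xD0 = 11010000 → 2-byte char (#5). Advance 2.
Byte at offset 16: 0xE2 = 11100010 → 3-byte char (#6). Advance 3.
Byte at offset 19: 0xEA = 11101010 → 3-byte char (#7). Advance 3.
Reached end at offset 22 after 7 code points.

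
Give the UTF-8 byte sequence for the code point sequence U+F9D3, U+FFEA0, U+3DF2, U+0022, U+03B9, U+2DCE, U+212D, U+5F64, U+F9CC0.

U+F9D3: 3-byte form → EF A7 93.
U+FFEA0: 4-byte form → F3 BF BA A0.
U+3DF2: 3-byte form → E3 B7 B2.
U+0022: 1-byte form → 22.
U+03B9: 2-byte form → CE B9.
U+2DCE: 3-byte form → E2 B7 8E.
U+212D: 3-byte form → E2 84 AD.
U+5F64: 3-byte form → E5 BD A4.
U+F9CC0: 4-byte form → F3 B9 B3 80.
Concatenated (26 bytes): EF A7 93 F3 BF BA A0 E3 B7 B2 22 CE B9 E2 B7 8E E2 84 AD E5 BD A4 F3 B9 B3 80.

EF A7 93 F3 BF BA A0 E3 B7 B2 22 CE B9 E2 B7 8E E2 84 AD E5 BD A4 F3 B9 B3 80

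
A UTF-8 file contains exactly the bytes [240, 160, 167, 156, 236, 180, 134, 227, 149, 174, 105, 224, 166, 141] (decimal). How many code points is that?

5

Byte at offset 0: 0xF0 = 11110000 → 4-byte char (#1). Advance 4.
Byte at offset 4: 0xEC = 11101100 → 3-byte char (#2). Advance 3.
Byte at offset 7: 0xE3 = 11100011 → 3-byte char (#3). Advance 3.
Byte at offset 10: 0x69 = 01101001 → 1-byte char (#4). Advance 1.
Byte at offset 11: 0xE0 = 11100000 → 3-byte char (#5). Advance 3.
Reached end at offset 14 after 5 code points.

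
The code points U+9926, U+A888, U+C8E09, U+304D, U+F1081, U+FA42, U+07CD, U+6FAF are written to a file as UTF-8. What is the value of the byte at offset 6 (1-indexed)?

0x88

1-indexed offset 6 is 0-indexed offset 5.
U+9926 → 3-byte form E9 A4 A6 at offsets 0–2.
U+A888 → 3-byte form EA A2 88 at offsets 3–5.
Offset 5 falls in char 2's range; it's byte 3 of EA A2 88 = 0x88.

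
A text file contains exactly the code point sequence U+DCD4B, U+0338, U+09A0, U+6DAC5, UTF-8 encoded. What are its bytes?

F3 9C B5 8B CC B8 E0 A6 A0 F1 AD AB 85

U+DCD4B: 4-byte form → F3 9C B5 8B.
U+0338: 2-byte form → CC B8.
U+09A0: 3-byte form → E0 A6 A0.
U+6DAC5: 4-byte form → F1 AD AB 85.
Concatenated (13 bytes): F3 9C B5 8B CC B8 E0 A6 A0 F1 AD AB 85.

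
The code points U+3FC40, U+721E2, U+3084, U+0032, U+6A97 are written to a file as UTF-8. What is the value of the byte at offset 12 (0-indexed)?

U+3FC40 → 4-byte form F0 BF B1 80 at offsets 0–3.
U+721E2 → 4-byte form F1 B2 87 A2 at offsets 4–7.
U+3084 → 3-byte form E3 82 84 at offsets 8–10.
U+0032 → 1-byte form 32 at offsets 11–11.
U+6A97 → 3-byte form E6 AA 97 at offsets 12–14.
Offset 12 falls in char 5's range; it's byte 1 of E6 AA 97 = 0xE6.

0xE6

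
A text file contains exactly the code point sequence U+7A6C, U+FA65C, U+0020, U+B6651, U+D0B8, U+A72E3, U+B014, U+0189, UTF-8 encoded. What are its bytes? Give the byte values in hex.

E7 A9 AC F3 BA 99 9C 20 F2 B6 99 91 ED 82 B8 F2 A7 8B A3 EB 80 94 C6 89

U+7A6C: 3-byte form → E7 A9 AC.
U+FA65C: 4-byte form → F3 BA 99 9C.
U+0020: 1-byte form → 20.
U+B6651: 4-byte form → F2 B6 99 91.
U+D0B8: 3-byte form → ED 82 B8.
U+A72E3: 4-byte form → F2 A7 8B A3.
U+B014: 3-byte form → EB 80 94.
U+0189: 2-byte form → C6 89.
Concatenated (24 bytes): E7 A9 AC F3 BA 99 9C 20 F2 B6 99 91 ED 82 B8 F2 A7 8B A3 EB 80 94 C6 89.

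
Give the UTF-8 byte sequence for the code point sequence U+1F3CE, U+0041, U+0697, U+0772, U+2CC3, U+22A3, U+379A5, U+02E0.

U+1F3CE: 4-byte form → F0 9F 8F 8E.
U+0041: 1-byte form → 41.
U+0697: 2-byte form → DA 97.
U+0772: 2-byte form → DD B2.
U+2CC3: 3-byte form → E2 B3 83.
U+22A3: 3-byte form → E2 8A A3.
U+379A5: 4-byte form → F0 B7 A6 A5.
U+02E0: 2-byte form → CB A0.
Concatenated (21 bytes): F0 9F 8F 8E 41 DA 97 DD B2 E2 B3 83 E2 8A A3 F0 B7 A6 A5 CB A0.

F0 9F 8F 8E 41 DA 97 DD B2 E2 B3 83 E2 8A A3 F0 B7 A6 A5 CB A0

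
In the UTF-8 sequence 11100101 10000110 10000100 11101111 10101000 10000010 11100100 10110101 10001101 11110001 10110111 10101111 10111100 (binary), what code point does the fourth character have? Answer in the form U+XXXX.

Offset 0: leading byte 0xE5 = 11100101 → 3-byte char #1 = E5 86 84.
Offset 3: leading byte 0xEF = 11101111 → 3-byte char #2 = EF A8 82.
Offset 6: leading byte 0xE4 = 11100100 → 3-byte char #3 = E4 B5 8D.
Offset 9: leading byte 0xF1 = 11110001 → 4-byte char #4 = F1 B7 AF BC.
Leading byte 0xF1 = 11110001 matches 11110xxx → 4-byte sequence.
Byte 1: 0xF1 = 11110001, payload 001 (3 bits).
Byte 2: 0xB7 = 10110111 (10xxxxxx ✓), payload 110111.
Byte 3: 0xAF = 10101111 (10xxxxxx ✓), payload 101111.
Byte 4: 0xBC = 10111100 (10xxxxxx ✓), payload 111100.
Concatenate: 001110111101111111100 = 0x77BFC (21 bits → U+77BFC).

U+77BFC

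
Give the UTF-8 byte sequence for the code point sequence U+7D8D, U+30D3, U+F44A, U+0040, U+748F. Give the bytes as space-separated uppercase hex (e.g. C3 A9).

U+7D8D: 3-byte form → E7 B6 8D.
U+30D3: 3-byte form → E3 83 93.
U+F44A: 3-byte form → EF 91 8A.
U+0040: 1-byte form → 40.
U+748F: 3-byte form → E7 92 8F.
Concatenated (13 bytes): E7 B6 8D E3 83 93 EF 91 8A 40 E7 92 8F.

E7 B6 8D E3 83 93 EF 91 8A 40 E7 92 8F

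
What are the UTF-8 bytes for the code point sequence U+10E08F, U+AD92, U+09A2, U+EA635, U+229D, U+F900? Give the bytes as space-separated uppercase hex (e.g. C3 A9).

U+10E08F: 4-byte form → F4 8E 82 8F.
U+AD92: 3-byte form → EA B6 92.
U+09A2: 3-byte form → E0 A6 A2.
U+EA635: 4-byte form → F3 AA 98 B5.
U+229D: 3-byte form → E2 8A 9D.
U+F900: 3-byte form → EF A4 80.
Concatenated (20 bytes): F4 8E 82 8F EA B6 92 E0 A6 A2 F3 AA 98 B5 E2 8A 9D EF A4 80.

F4 8E 82 8F EA B6 92 E0 A6 A2 F3 AA 98 B5 E2 8A 9D EF A4 80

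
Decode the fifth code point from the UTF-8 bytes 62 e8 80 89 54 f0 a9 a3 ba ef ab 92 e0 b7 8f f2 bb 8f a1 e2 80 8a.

U+FAD2

Offset 0: leading byte 0x62 = 01100010 → 1-byte char #1 = 62.
Offset 1: leading byte 0xE8 = 11101000 → 3-byte char #2 = E8 80 89.
Offset 4: leading byte 0x54 = 01010100 → 1-byte char #3 = 54.
Offset 5: leading byte 0xF0 = 11110000 → 4-byte char #4 = F0 A9 A3 BA.
Offset 9: leading byte 0xEF = 11101111 → 3-byte char #5 = EF AB 92.
Leading byte 0xEF = 11101111 matches 1110xxxx → 3-byte sequence.
Byte 1: 0xEF = 11101111, payload 1111 (4 bits).
Byte 2: 0xAB = 10101011 (10xxxxxx ✓), payload 101011.
Byte 3: 0x92 = 10010010 (10xxxxxx ✓), payload 010010.
Concatenate: 1111101011010010 = 0xFAD2 (16 bits → U+FAD2).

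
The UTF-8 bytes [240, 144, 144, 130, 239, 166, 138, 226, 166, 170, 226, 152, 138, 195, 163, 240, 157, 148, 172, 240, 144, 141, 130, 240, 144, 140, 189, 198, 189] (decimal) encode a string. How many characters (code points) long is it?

Byte at offset 0: 0xF0 = 11110000 → 4-byte char (#1). Advance 4.
Byte at offset 4: 0xEF = 11101111 → 3-byte char (#2). Advance 3.
Byte at offset 7: 0xE2 = 11100010 → 3-byte char (#3). Advance 3.
Byte at offset 10: 0xE2 = 11100010 → 3-byte char (#4). Advance 3.
Byte at offset 13: 0xC3 = 11000011 → 2-byte char (#5). Advance 2.
Byte at offset 15: 0xF0 = 11110000 → 4-byte char (#6). Advance 4.
Byte at offset 19: 0xF0 = 11110000 → 4-byte char (#7). Advance 4.
Byte at offset 23: 0xF0 = 11110000 → 4-byte char (#8). Advance 4.
Byte at offset 27: 0xC6 = 11000110 → 2-byte char (#9). Advance 2.
Reached end at offset 29 after 9 code points.

9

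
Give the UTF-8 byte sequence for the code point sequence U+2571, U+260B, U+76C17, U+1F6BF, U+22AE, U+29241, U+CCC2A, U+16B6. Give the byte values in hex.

U+2571: 3-byte form → E2 95 B1.
U+260B: 3-byte form → E2 98 8B.
U+76C17: 4-byte form → F1 B6 B0 97.
U+1F6BF: 4-byte form → F0 9F 9A BF.
U+22AE: 3-byte form → E2 8A AE.
U+29241: 4-byte form → F0 A9 89 81.
U+CCC2A: 4-byte form → F3 8C B0 AA.
U+16B6: 3-byte form → E1 9A B6.
Concatenated (28 bytes): E2 95 B1 E2 98 8B F1 B6 B0 97 F0 9F 9A BF E2 8A AE F0 A9 89 81 F3 8C B0 AA E1 9A B6.

E2 95 B1 E2 98 8B F1 B6 B0 97 F0 9F 9A BF E2 8A AE F0 A9 89 81 F3 8C B0 AA E1 9A B6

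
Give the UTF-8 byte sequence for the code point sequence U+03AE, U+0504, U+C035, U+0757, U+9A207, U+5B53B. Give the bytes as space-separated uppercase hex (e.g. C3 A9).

U+03AE: 2-byte form → CE AE.
U+0504: 2-byte form → D4 84.
U+C035: 3-byte form → EC 80 B5.
U+0757: 2-byte form → DD 97.
U+9A207: 4-byte form → F2 9A 88 87.
U+5B53B: 4-byte form → F1 9B 94 BB.
Concatenated (17 bytes): CE AE D4 84 EC 80 B5 DD 97 F2 9A 88 87 F1 9B 94 BB.

CE AE D4 84 EC 80 B5 DD 97 F2 9A 88 87 F1 9B 94 BB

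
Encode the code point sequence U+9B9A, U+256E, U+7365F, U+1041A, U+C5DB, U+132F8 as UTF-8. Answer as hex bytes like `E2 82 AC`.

U+9B9A: 3-byte form → E9 AE 9A.
U+256E: 3-byte form → E2 95 AE.
U+7365F: 4-byte form → F1 B3 99 9F.
U+1041A: 4-byte form → F0 90 90 9A.
U+C5DB: 3-byte form → EC 97 9B.
U+132F8: 4-byte form → F0 93 8B B8.
Concatenated (21 bytes): E9 AE 9A E2 95 AE F1 B3 99 9F F0 90 90 9A EC 97 9B F0 93 8B B8.

E9 AE 9A E2 95 AE F1 B3 99 9F F0 90 90 9A EC 97 9B F0 93 8B B8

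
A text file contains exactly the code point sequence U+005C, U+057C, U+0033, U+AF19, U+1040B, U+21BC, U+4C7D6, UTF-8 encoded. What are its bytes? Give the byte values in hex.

5C D5 BC 33 EA BC 99 F0 90 90 8B E2 86 BC F1 8C 9F 96

U+005C: 1-byte form → 5C.
U+057C: 2-byte form → D5 BC.
U+0033: 1-byte form → 33.
U+AF19: 3-byte form → EA BC 99.
U+1040B: 4-byte form → F0 90 90 8B.
U+21BC: 3-byte form → E2 86 BC.
U+4C7D6: 4-byte form → F1 8C 9F 96.
Concatenated (18 bytes): 5C D5 BC 33 EA BC 99 F0 90 90 8B E2 86 BC F1 8C 9F 96.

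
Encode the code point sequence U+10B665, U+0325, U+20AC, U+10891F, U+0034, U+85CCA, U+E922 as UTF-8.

F4 8B 99 A5 CC A5 E2 82 AC F4 88 A4 9F 34 F2 85 B3 8A EE A4 A2

U+10B665: 4-byte form → F4 8B 99 A5.
U+0325: 2-byte form → CC A5.
U+20AC: 3-byte form → E2 82 AC.
U+10891F: 4-byte form → F4 88 A4 9F.
U+0034: 1-byte form → 34.
U+85CCA: 4-byte form → F2 85 B3 8A.
U+E922: 3-byte form → EE A4 A2.
Concatenated (21 bytes): F4 8B 99 A5 CC A5 E2 82 AC F4 88 A4 9F 34 F2 85 B3 8A EE A4 A2.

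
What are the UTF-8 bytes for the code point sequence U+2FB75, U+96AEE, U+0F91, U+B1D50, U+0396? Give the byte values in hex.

F0 AF AD B5 F2 96 AB AE E0 BE 91 F2 B1 B5 90 CE 96

U+2FB75: 4-byte form → F0 AF AD B5.
U+96AEE: 4-byte form → F2 96 AB AE.
U+0F91: 3-byte form → E0 BE 91.
U+B1D50: 4-byte form → F2 B1 B5 90.
U+0396: 2-byte form → CE 96.
Concatenated (17 bytes): F0 AF AD B5 F2 96 AB AE E0 BE 91 F2 B1 B5 90 CE 96.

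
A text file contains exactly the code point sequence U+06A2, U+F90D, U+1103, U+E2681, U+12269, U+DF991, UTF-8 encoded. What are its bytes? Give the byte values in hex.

U+06A2: 2-byte form → DA A2.
U+F90D: 3-byte form → EF A4 8D.
U+1103: 3-byte form → E1 84 83.
U+E2681: 4-byte form → F3 A2 9A 81.
U+12269: 4-byte form → F0 92 89 A9.
U+DF991: 4-byte form → F3 9F A6 91.
Concatenated (20 bytes): DA A2 EF A4 8D E1 84 83 F3 A2 9A 81 F0 92 89 A9 F3 9F A6 91.

DA A2 EF A4 8D E1 84 83 F3 A2 9A 81 F0 92 89 A9 F3 9F A6 91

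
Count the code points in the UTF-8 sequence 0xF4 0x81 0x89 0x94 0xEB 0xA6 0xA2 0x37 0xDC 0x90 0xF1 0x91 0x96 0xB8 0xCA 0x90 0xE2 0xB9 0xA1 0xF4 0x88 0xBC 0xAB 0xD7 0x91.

Byte at offset 0: 0xF4 = 11110100 → 4-byte char (#1). Advance 4.
Byte at offset 4: 0xEB = 11101011 → 3-byte char (#2). Advance 3.
Byte at offset 7: 0x37 = 00110111 → 1-byte char (#3). Advance 1.
Byte at offset 8: 0xDC = 11011100 → 2-byte char (#4). Advance 2.
Byte at offset 10: 0xF1 = 11110001 → 4-byte char (#5). Advance 4.
Byte at offset 14: 0xCA = 11001010 → 2-byte char (#6). Advance 2.
Byte at offset 16: 0xE2 = 11100010 → 3-byte char (#7). Advance 3.
Byte at offset 19: 0xF4 = 11110100 → 4-byte char (#8). Advance 4.
Byte at offset 23: 0xD7 = 11010111 → 2-byte char (#9). Advance 2.
Reached end at offset 25 after 9 code points.

9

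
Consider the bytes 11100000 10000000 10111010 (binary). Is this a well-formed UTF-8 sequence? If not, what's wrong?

invalid (overlong encoding)

Leading byte 0xE0 = 11100000 → 3-byte form.
Continuation bytes all match 10xxxxxx. Payload decodes to 0x3A.
But 0x3A < 0x800, the minimum for a 3-byte sequence — this is an overlong encoding.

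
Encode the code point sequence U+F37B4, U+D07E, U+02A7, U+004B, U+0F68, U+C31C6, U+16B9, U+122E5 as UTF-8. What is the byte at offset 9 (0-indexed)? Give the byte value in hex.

U+F37B4 → 4-byte form F3 B3 9E B4 at offsets 0–3.
U+D07E → 3-byte form ED 81 BE at offsets 4–6.
U+02A7 → 2-byte form CA A7 at offsets 7–8.
U+004B → 1-byte form 4B at offsets 9–9.
Offset 9 falls in char 4's range; it's byte 1 of 4B = 0x4B.

0x4B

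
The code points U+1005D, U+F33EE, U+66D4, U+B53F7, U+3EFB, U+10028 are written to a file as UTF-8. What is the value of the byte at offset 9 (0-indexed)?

U+1005D → 4-byte form F0 90 81 9D at offsets 0–3.
U+F33EE → 4-byte form F3 B3 8F AE at offsets 4–7.
U+66D4 → 3-byte form E6 9B 94 at offsets 8–10.
Offset 9 falls in char 3's range; it's byte 2 of E6 9B 94 = 0x9B.

0x9B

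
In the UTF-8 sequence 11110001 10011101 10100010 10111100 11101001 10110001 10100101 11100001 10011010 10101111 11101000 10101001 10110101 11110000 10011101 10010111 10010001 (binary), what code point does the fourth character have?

Offset 0: leading byte 0xF1 = 11110001 → 4-byte char #1 = F1 9D A2 BC.
Offset 4: leading byte 0xE9 = 11101001 → 3-byte char #2 = E9 B1 A5.
Offset 7: leading byte 0xE1 = 11100001 → 3-byte char #3 = E1 9A AF.
Offset 10: leading byte 0xE8 = 11101000 → 3-byte char #4 = E8 A9 B5.
Leading byte 0xE8 = 11101000 matches 1110xxxx → 3-byte sequence.
Byte 1: 0xE8 = 11101000, payload 1000 (4 bits).
Byte 2: 0xA9 = 10101001 (10xxxxxx ✓), payload 101001.
Byte 3: 0xB5 = 10110101 (10xxxxxx ✓), payload 110101.
Concatenate: 1000101001110101 = 0x8A75 (16 bits → U+8A75).

U+8A75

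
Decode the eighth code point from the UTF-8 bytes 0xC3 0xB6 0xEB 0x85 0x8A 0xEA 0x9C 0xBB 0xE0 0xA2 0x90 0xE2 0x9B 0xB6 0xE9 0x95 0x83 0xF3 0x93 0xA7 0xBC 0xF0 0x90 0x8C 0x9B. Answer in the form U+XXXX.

U+1031B

Offset 0: leading byte 0xC3 = 11000011 → 2-byte char #1 = C3 B6.
Offset 2: leading byte 0xEB = 11101011 → 3-byte char #2 = EB 85 8A.
Offset 5: leading byte 0xEA = 11101010 → 3-byte char #3 = EA 9C BB.
Offset 8: leading byte 0xE0 = 11100000 → 3-byte char #4 = E0 A2 90.
Offset 11: leading byte 0xE2 = 11100010 → 3-byte char #5 = E2 9B B6.
Offset 14: leading byte 0xE9 = 11101001 → 3-byte char #6 = E9 95 83.
Offset 17: leading byte 0xF3 = 11110011 → 4-byte char #7 = F3 93 A7 BC.
Offset 21: leading byte 0xF0 = 11110000 → 4-byte char #8 = F0 90 8C 9B.
Leading byte 0xF0 = 11110000 matches 11110xxx → 4-byte sequence.
Byte 1: 0xF0 = 11110000, payload 000 (3 bits).
Byte 2: 0x90 = 10010000 (10xxxxxx ✓), payload 010000.
Byte 3: 0x8C = 10001100 (10xxxxxx ✓), payload 001100.
Byte 4: 0x9B = 10011011 (10xxxxxx ✓), payload 011011.
Concatenate: 000010000001100011011 = 0x1031B (21 bits → U+1031B).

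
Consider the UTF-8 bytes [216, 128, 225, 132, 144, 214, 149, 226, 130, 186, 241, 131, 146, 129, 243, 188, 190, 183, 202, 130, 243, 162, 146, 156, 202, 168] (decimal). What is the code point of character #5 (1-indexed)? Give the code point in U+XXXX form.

U+43481

Offset 0: leading byte 0xD8 = 11011000 → 2-byte char #1 = D8 80.
Offset 2: leading byte 0xE1 = 11100001 → 3-byte char #2 = E1 84 90.
Offset 5: leading byte 0xD6 = 11010110 → 2-byte char #3 = D6 95.
Offset 7: leading byte 0xE2 = 11100010 → 3-byte char #4 = E2 82 BA.
Offset 10: leading byte 0xF1 = 11110001 → 4-byte char #5 = F1 83 92 81.
Leading byte 0xF1 = 11110001 matches 11110xxx → 4-byte sequence.
Byte 1: 0xF1 = 11110001, payload 001 (3 bits).
Byte 2: 0x83 = 10000011 (10xxxxxx ✓), payload 000011.
Byte 3: 0x92 = 10010010 (10xxxxxx ✓), payload 010010.
Byte 4: 0x81 = 10000001 (10xxxxxx ✓), payload 000001.
Concatenate: 001000011010010000001 = 0x43481 (21 bits → U+43481).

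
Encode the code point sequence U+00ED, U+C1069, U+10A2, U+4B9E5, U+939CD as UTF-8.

U+00ED: 2-byte form → C3 AD.
U+C1069: 4-byte form → F3 81 81 A9.
U+10A2: 3-byte form → E1 82 A2.
U+4B9E5: 4-byte form → F1 8B A7 A5.
U+939CD: 4-byte form → F2 93 A7 8D.
Concatenated (17 bytes): C3 AD F3 81 81 A9 E1 82 A2 F1 8B A7 A5 F2 93 A7 8D.

C3 AD F3 81 81 A9 E1 82 A2 F1 8B A7 A5 F2 93 A7 8D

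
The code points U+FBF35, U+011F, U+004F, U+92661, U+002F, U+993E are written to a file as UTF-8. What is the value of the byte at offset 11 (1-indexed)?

0xA1

1-indexed offset 11 is 0-indexed offset 10.
U+FBF35 → 4-byte form F3 BB BC B5 at offsets 0–3.
U+011F → 2-byte form C4 9F at offsets 4–5.
U+004F → 1-byte form 4F at offsets 6–6.
U+92661 → 4-byte form F2 92 99 A1 at offsets 7–10.
Offset 10 falls in char 4's range; it's byte 4 of F2 92 99 A1 = 0xA1.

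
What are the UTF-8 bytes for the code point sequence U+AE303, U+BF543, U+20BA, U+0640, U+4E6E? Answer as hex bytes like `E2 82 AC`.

U+AE303: 4-byte form → F2 AE 8C 83.
U+BF543: 4-byte form → F2 BF 95 83.
U+20BA: 3-byte form → E2 82 BA.
U+0640: 2-byte form → D9 80.
U+4E6E: 3-byte form → E4 B9 AE.
Concatenated (16 bytes): F2 AE 8C 83 F2 BF 95 83 E2 82 BA D9 80 E4 B9 AE.

F2 AE 8C 83 F2 BF 95 83 E2 82 BA D9 80 E4 B9 AE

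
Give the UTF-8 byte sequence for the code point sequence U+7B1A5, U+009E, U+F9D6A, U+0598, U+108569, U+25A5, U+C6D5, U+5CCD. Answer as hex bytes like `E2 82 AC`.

U+7B1A5: 4-byte form → F1 BB 86 A5.
U+009E: 2-byte form → C2 9E.
U+F9D6A: 4-byte form → F3 B9 B5 AA.
U+0598: 2-byte form → D6 98.
U+108569: 4-byte form → F4 88 95 A9.
U+25A5: 3-byte form → E2 96 A5.
U+C6D5: 3-byte form → EC 9B 95.
U+5CCD: 3-byte form → E5 B3 8D.
Concatenated (25 bytes): F1 BB 86 A5 C2 9E F3 B9 B5 AA D6 98 F4 88 95 A9 E2 96 A5 EC 9B 95 E5 B3 8D.

F1 BB 86 A5 C2 9E F3 B9 B5 AA D6 98 F4 88 95 A9 E2 96 A5 EC 9B 95 E5 B3 8D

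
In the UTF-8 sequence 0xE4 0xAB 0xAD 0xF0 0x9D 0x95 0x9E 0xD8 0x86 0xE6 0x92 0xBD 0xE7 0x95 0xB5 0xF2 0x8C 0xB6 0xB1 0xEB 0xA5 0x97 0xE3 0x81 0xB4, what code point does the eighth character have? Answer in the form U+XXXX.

Offset 0: leading byte 0xE4 = 11100100 → 3-byte char #1 = E4 AB AD.
Offset 3: leading byte 0xF0 = 11110000 → 4-byte char #2 = F0 9D 95 9E.
Offset 7: leading byte 0xD8 = 11011000 → 2-byte char #3 = D8 86.
Offset 9: leading byte 0xE6 = 11100110 → 3-byte char #4 = E6 92 BD.
Offset 12: leading byte 0xE7 = 11100111 → 3-byte char #5 = E7 95 B5.
Offset 15: leading byte 0xF2 = 11110010 → 4-byte char #6 = F2 8C B6 B1.
Offset 19: leading byte 0xEB = 11101011 → 3-byte char #7 = EB A5 97.
Offset 22: leading byte 0xE3 = 11100011 → 3-byte char #8 = E3 81 B4.
Leading byte 0xE3 = 11100011 matches 1110xxxx → 3-byte sequence.
Byte 1: 0xE3 = 11100011, payload 0011 (4 bits).
Byte 2: 0x81 = 10000001 (10xxxxxx ✓), payload 000001.
Byte 3: 0xB4 = 10110100 (10xxxxxx ✓), payload 110100.
Concatenate: 0011000001110100 = 0x3074 (16 bits → U+3074).

U+3074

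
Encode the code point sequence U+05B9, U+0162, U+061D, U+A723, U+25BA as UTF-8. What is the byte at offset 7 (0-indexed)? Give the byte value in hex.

U+05B9 → 2-byte form D6 B9 at offsets 0–1.
U+0162 → 2-byte form C5 A2 at offsets 2–3.
U+061D → 2-byte form D8 9D at offsets 4–5.
U+A723 → 3-byte form EA 9C A3 at offsets 6–8.
Offset 7 falls in char 4's range; it's byte 2 of EA 9C A3 = 0x9C.

0x9C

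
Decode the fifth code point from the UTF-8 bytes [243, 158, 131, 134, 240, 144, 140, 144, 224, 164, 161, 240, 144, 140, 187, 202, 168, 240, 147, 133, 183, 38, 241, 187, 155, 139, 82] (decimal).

Offset 0: leading byte 0xF3 = 11110011 → 4-byte char #1 = F3 9E 83 86.
Offset 4: leading byte 0xF0 = 11110000 → 4-byte char #2 = F0 90 8C 90.
Offset 8: leading byte 0xE0 = 11100000 → 3-byte char #3 = E0 A4 A1.
Offset 11: leading byte 0xF0 = 11110000 → 4-byte char #4 = F0 90 8C BB.
Offset 15: leading byte 0xCA = 11001010 → 2-byte char #5 = CA A8.
Leading byte 0xCA = 11001010 matches 110xxxxx → 2-byte sequence.
Byte 1: 0xCA = 11001010, payload 01010 (5 bits).
Byte 2: 0xA8 = 10101000 (10xxxxxx ✓), payload 101000.
Concatenate: 01010101000 = 0x2A8 (11 bits → U+02A8).

U+02A8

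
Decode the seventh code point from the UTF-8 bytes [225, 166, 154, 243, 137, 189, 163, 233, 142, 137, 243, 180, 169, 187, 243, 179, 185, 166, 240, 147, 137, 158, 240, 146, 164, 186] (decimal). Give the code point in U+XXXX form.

Offset 0: leading byte 0xE1 = 11100001 → 3-byte char #1 = E1 A6 9A.
Offset 3: leading byte 0xF3 = 11110011 → 4-byte char #2 = F3 89 BD A3.
Offset 7: leading byte 0xE9 = 11101001 → 3-byte char #3 = E9 8E 89.
Offset 10: leading byte 0xF3 = 11110011 → 4-byte char #4 = F3 B4 A9 BB.
Offset 14: leading byte 0xF3 = 11110011 → 4-byte char #5 = F3 B3 B9 A6.
Offset 18: leading byte 0xF0 = 11110000 → 4-byte char #6 = F0 93 89 9E.
Offset 22: leading byte 0xF0 = 11110000 → 4-byte char #7 = F0 92 A4 BA.
Leading byte 0xF0 = 11110000 matches 11110xxx → 4-byte sequence.
Byte 1: 0xF0 = 11110000, payload 000 (3 bits).
Byte 2: 0x92 = 10010010 (10xxxxxx ✓), payload 010010.
Byte 3: 0xA4 = 10100100 (10xxxxxx ✓), payload 100100.
Byte 4: 0xBA = 10111010 (10xxxxxx ✓), payload 111010.
Concatenate: 000010010100100111010 = 0x1293A (21 bits → U+1293A).

U+1293A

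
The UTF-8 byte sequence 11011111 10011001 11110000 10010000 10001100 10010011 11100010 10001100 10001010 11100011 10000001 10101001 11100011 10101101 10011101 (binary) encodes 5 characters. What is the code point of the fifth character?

U+3B5D

Offset 0: leading byte 0xDF = 11011111 → 2-byte char #1 = DF 99.
Offset 2: leading byte 0xF0 = 11110000 → 4-byte char #2 = F0 90 8C 93.
Offset 6: leading byte 0xE2 = 11100010 → 3-byte char #3 = E2 8C 8A.
Offset 9: leading byte 0xE3 = 11100011 → 3-byte char #4 = E3 81 A9.
Offset 12: leading byte 0xE3 = 11100011 → 3-byte char #5 = E3 AD 9D.
Leading byte 0xE3 = 11100011 matches 1110xxxx → 3-byte sequence.
Byte 1: 0xE3 = 11100011, payload 0011 (4 bits).
Byte 2: 0xAD = 10101101 (10xxxxxx ✓), payload 101101.
Byte 3: 0x9D = 10011101 (10xxxxxx ✓), payload 011101.
Concatenate: 0011101101011101 = 0x3B5D (16 bits → U+3B5D).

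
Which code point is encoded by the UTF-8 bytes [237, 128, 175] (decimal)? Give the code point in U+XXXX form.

Leading byte 0xED = 11101101 matches 1110xxxx → 3-byte sequence.
Byte 1: 0xED = 11101101, payload 1101 (4 bits).
Byte 2: 0x80 = 10000000 (10xxxxxx ✓), payload 000000.
Byte 3: 0xAF = 10101111 (10xxxxxx ✓), payload 101111.
Concatenate: 1101000000101111 = 0xD02F (16 bits → U+D02F).

U+D02F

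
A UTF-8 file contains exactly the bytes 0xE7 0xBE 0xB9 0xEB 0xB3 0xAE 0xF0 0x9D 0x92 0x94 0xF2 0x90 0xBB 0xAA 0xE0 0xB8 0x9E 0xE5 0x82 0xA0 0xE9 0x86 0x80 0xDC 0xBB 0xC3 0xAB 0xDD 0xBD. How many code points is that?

Byte at offset 0: 0xE7 = 11100111 → 3-byte char (#1). Advance 3.
Byte at offset 3: 0xEB = 11101011 → 3-byte char (#2). Advance 3.
Byte at offset 6: 0xF0 = 11110000 → 4-byte char (#3). Advance 4.
Byte at offset 10: 0xF2 = 11110010 → 4-byte char (#4). Advance 4.
Byte at offset 14: 0xE0 = 11100000 → 3-byte char (#5). Advance 3.
Byte at offset 17: 0xE5 = 11100101 → 3-byte char (#6). Advance 3.
Byte at offset 20: 0xE9 = 11101001 → 3-byte char (#7). Advance 3.
Byte at offset 23: 0xDC = 11011100 → 2-byte char (#8). Advance 2.
Byte at offset 25: 0xC3 = 11000011 → 2-byte char (#9). Advance 2.
Byte at offset 27: 0xDD = 11011101 → 2-byte char (#10). Advance 2.
Reached end at offset 29 after 10 code points.

10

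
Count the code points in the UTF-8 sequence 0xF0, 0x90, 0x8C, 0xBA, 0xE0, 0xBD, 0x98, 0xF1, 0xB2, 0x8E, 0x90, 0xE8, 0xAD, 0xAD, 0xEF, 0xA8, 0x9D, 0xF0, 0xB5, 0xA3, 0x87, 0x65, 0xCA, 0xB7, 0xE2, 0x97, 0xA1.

Byte at offset 0: 0xF0 = 11110000 → 4-byte char (#1). Advance 4.
Byte at offset 4: 0xE0 = 11100000 → 3-byte char (#2). Advance 3.
Byte at offset 7: 0xF1 = 11110001 → 4-byte char (#3). Advance 4.
Byte at offset 11: 0xE8 = 11101000 → 3-byte char (#4). Advance 3.
Byte at offset 14: 0xEF = 11101111 → 3-byte char (#5). Advance 3.
Byte at offset 17: 0xF0 = 11110000 → 4-byte char (#6). Advance 4.
Byte at offset 21: 0x65 = 01100101 → 1-byte char (#7). Advance 1.
Byte at offset 22: 0xCA = 11001010 → 2-byte char (#8). Advance 2.
Byte at offset 24: 0xE2 = 11100010 → 3-byte char (#9). Advance 3.
Reached end at offset 27 after 9 code points.

9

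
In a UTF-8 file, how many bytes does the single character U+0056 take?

U+0056 = 0x56. UTF-8 uses 1 byte below 0x80, 2 below 0x800, 3 below 0x10000, 4 up to 0x10FFFF. 0x56 is in U+0000–U+007F → 1 byte.

1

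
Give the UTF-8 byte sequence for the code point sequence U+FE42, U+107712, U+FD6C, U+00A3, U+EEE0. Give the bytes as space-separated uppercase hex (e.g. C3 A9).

EF B9 82 F4 87 9C 92 EF B5 AC C2 A3 EE BB A0

U+FE42: 3-byte form → EF B9 82.
U+107712: 4-byte form → F4 87 9C 92.
U+FD6C: 3-byte form → EF B5 AC.
U+00A3: 2-byte form → C2 A3.
U+EEE0: 3-byte form → EE BB A0.
Concatenated (15 bytes): EF B9 82 F4 87 9C 92 EF B5 AC C2 A3 EE BB A0.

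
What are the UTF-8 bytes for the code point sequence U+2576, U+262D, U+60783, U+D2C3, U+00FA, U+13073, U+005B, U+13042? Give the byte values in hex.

E2 95 B6 E2 98 AD F1 A0 9E 83 ED 8B 83 C3 BA F0 93 81 B3 5B F0 93 81 82

U+2576: 3-byte form → E2 95 B6.
U+262D: 3-byte form → E2 98 AD.
U+60783: 4-byte form → F1 A0 9E 83.
U+D2C3: 3-byte form → ED 8B 83.
U+00FA: 2-byte form → C3 BA.
U+13073: 4-byte form → F0 93 81 B3.
U+005B: 1-byte form → 5B.
U+13042: 4-byte form → F0 93 81 82.
Concatenated (24 bytes): E2 95 B6 E2 98 AD F1 A0 9E 83 ED 8B 83 C3 BA F0 93 81 B3 5B F0 93 81 82.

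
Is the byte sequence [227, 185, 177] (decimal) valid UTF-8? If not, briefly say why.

Leading byte 0xE3 = 11100011 → 3-byte form.
Continuation bytes 0xB9=10111001, 0xB1=10110001 all match 10xxxxxx.
Decoded value 0x3E71 is ≥ 0x800 (shortest form) and not a surrogate.

valid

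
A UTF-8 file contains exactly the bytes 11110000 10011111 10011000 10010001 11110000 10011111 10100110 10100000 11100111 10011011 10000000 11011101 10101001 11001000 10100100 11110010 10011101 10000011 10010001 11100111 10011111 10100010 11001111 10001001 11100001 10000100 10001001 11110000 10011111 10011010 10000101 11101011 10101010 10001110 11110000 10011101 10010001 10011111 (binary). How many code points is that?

Byte at offset 0: 0xF0 = 11110000 → 4-byte char (#1). Advance 4.
Byte at offset 4: 0xF0 = 11110000 → 4-byte char (#2). Advance 4.
Byte at offset 8: 0xE7 = 11100111 → 3-byte char (#3). Advance 3.
Byte at offset 11: 0xDD = 11011101 → 2-byte char (#4). Advance 2.
Byte at offset 13: 0xC8 = 11001000 → 2-byte char (#5). Advance 2.
Byte at offset 15: 0xF2 = 11110010 → 4-byte char (#6). Advance 4.
Byte at offset 19: 0xE7 = 11100111 → 3-byte char (#7). Advance 3.
Byte at offset 22: 0xCF = 11001111 → 2-byte char (#8). Advance 2.
Byte at offset 24: 0xE1 = 11100001 → 3-byte char (#9). Advance 3.
Byte at offset 27: 0xF0 = 11110000 → 4-byte char (#10). Advance 4.
Byte at offset 31: 0xEB = 11101011 → 3-byte char (#11). Advance 3.
Byte at offset 34: 0xF0 = 11110000 → 4-byte char (#12). Advance 4.
Reached end at offset 38 after 12 code points.

12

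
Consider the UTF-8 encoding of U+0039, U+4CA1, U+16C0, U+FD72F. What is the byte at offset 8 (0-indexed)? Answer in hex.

0xBD

U+0039 → 1-byte form 39 at offsets 0–0.
U+4CA1 → 3-byte form E4 B2 A1 at offsets 1–3.
U+16C0 → 3-byte form E1 9B 80 at offsets 4–6.
U+FD72F → 4-byte form F3 BD 9C AF at offsets 7–10.
Offset 8 falls in char 4's range; it's byte 2 of F3 BD 9C AF = 0xBD.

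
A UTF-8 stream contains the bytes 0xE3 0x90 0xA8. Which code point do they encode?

U+3428

Leading byte 0xE3 = 11100011 matches 1110xxxx → 3-byte sequence.
Byte 1: 0xE3 = 11100011, payload 0011 (4 bits).
Byte 2: 0x90 = 10010000 (10xxxxxx ✓), payload 010000.
Byte 3: 0xA8 = 10101000 (10xxxxxx ✓), payload 101000.
Concatenate: 0011010000101000 = 0x3428 (16 bits → U+3428).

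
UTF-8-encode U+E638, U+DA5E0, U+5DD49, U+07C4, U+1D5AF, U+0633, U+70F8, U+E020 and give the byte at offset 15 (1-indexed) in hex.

1-indexed offset 15 is 0-indexed offset 14.
U+E638 → 3-byte form EE 98 B8 at offsets 0–2.
U+DA5E0 → 4-byte form F3 9A 97 A0 at offsets 3–6.
U+5DD49 → 4-byte form F1 9D B5 89 at offsets 7–10.
U+07C4 → 2-byte form DF 84 at offsets 11–12.
U+1D5AF → 4-byte form F0 9D 96 AF at offsets 13–16.
Offset 14 falls in char 5's range; it's byte 2 of F0 9D 96 AF = 0x9D.

0x9D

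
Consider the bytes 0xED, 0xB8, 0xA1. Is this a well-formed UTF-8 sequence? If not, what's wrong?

invalid (encodes a surrogate (U+D800–U+DFFF))

Structurally a 3-byte sequence; payload = 0xDE21.
But 0xDE21 is in U+D800–U+DFFF, the surrogate range. Surrogates are not Unicode scalar values and are forbidden in UTF-8.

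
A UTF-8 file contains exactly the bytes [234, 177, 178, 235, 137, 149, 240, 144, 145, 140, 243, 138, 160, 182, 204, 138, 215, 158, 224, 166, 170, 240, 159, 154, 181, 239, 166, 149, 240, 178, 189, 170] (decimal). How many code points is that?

10

Byte at offset 0: 0xEA = 11101010 → 3-byte char (#1). Advance 3.
Byte at offset 3: 0xEB = 11101011 → 3-byte char (#2). Advance 3.
Byte at offset 6: 0xF0 = 11110000 → 4-byte char (#3). Advance 4.
Byte at offset 10: 0xF3 = 11110011 → 4-byte char (#4). Advance 4.
Byte at offset 14: 0xCC = 11001100 → 2-byte char (#5). Advance 2.
Byte at offset 16: 0xD7 = 11010111 → 2-byte char (#6). Advance 2.
Byte at offset 18: 0xE0 = 11100000 → 3-byte char (#7). Advance 3.
Byte at offset 21: 0xF0 = 11110000 → 4-byte char (#8). Advance 4.
Byte at offset 25: 0xEF = 11101111 → 3-byte char (#9). Advance 3.
Byte at offset 28: 0xF0 = 11110000 → 4-byte char (#10). Advance 4.
Reached end at offset 32 after 10 code points.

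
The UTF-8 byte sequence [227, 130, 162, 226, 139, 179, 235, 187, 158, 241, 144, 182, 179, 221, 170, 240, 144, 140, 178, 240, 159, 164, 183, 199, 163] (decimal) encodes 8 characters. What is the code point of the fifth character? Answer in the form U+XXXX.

Offset 0: leading byte 0xE3 = 11100011 → 3-byte char #1 = E3 82 A2.
Offset 3: leading byte 0xE2 = 11100010 → 3-byte char #2 = E2 8B B3.
Offset 6: leading byte 0xEB = 11101011 → 3-byte char #3 = EB BB 9E.
Offset 9: leading byte 0xF1 = 11110001 → 4-byte char #4 = F1 90 B6 B3.
Offset 13: leading byte 0xDD = 11011101 → 2-byte char #5 = DD AA.
Leading byte 0xDD = 11011101 matches 110xxxxx → 2-byte sequence.
Byte 1: 0xDD = 11011101, payload 11101 (5 bits).
Byte 2: 0xAA = 10101010 (10xxxxxx ✓), payload 101010.
Concatenate: 11101101010 = 0x76A (11 bits → U+076A).

U+076A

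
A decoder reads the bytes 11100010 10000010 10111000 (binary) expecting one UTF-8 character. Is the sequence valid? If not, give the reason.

Leading byte 0xE2 = 11100010 → 3-byte form.
Continuation bytes 0x82=10000010, 0xB8=10111000 all match 10xxxxxx.
Decoded value 0x20B8 is ≥ 0x800 (shortest form) and not a surrogate.

valid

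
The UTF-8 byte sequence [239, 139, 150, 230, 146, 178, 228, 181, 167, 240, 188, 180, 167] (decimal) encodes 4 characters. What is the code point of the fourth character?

U+3CD27

Offset 0: leading byte 0xEF = 11101111 → 3-byte char #1 = EF 8B 96.
Offset 3: leading byte 0xE6 = 11100110 → 3-byte char #2 = E6 92 B2.
Offset 6: leading byte 0xE4 = 11100100 → 3-byte char #3 = E4 B5 A7.
Offset 9: leading byte 0xF0 = 11110000 → 4-byte char #4 = F0 BC B4 A7.
Leading byte 0xF0 = 11110000 matches 11110xxx → 4-byte sequence.
Byte 1: 0xF0 = 11110000, payload 000 (3 bits).
Byte 2: 0xBC = 10111100 (10xxxxxx ✓), payload 111100.
Byte 3: 0xB4 = 10110100 (10xxxxxx ✓), payload 110100.
Byte 4: 0xA7 = 10100111 (10xxxxxx ✓), payload 100111.
Concatenate: 000111100110100100111 = 0x3CD27 (21 bits → U+3CD27).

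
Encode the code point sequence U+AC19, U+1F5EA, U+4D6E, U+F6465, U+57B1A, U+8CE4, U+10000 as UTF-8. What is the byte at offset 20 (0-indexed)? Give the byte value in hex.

U+AC19 → 3-byte form EA B0 99 at offsets 0–2.
U+1F5EA → 4-byte form F0 9F 97 AA at offsets 3–6.
U+4D6E → 3-byte form E4 B5 AE at offsets 7–9.
U+F6465 → 4-byte form F3 B6 91 A5 at offsets 10–13.
U+57B1A → 4-byte form F1 97 AC 9A at offsets 14–17.
U+8CE4 → 3-byte form E8 B3 A4 at offsets 18–20.
Offset 20 falls in char 6's range; it's byte 3 of E8 B3 A4 = 0xA4.

0xA4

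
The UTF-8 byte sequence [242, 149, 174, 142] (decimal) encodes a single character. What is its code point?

Leading byte 0xF2 = 11110010 matches 11110xxx → 4-byte sequence.
Byte 1: 0xF2 = 11110010, payload 010 (3 bits).
Byte 2: 0x95 = 10010101 (10xxxxxx ✓), payload 010101.
Byte 3: 0xAE = 10101110 (10xxxxxx ✓), payload 101110.
Byte 4: 0x8E = 10001110 (10xxxxxx ✓), payload 001110.
Concatenate: 010010101101110001110 = 0x95B8E (21 bits → U+95B8E).

U+95B8E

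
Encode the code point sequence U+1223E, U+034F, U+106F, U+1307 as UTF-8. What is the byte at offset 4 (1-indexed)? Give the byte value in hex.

0xBE

1-indexed offset 4 is 0-indexed offset 3.
U+1223E → 4-byte form F0 92 88 BE at offsets 0–3.
Offset 3 falls in char 1's range; it's byte 4 of F0 92 88 BE = 0xBE.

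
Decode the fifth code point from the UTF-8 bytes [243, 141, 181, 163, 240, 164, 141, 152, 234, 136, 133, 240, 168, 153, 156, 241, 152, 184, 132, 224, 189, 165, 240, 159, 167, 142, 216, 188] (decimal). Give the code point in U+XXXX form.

U+58E04

Offset 0: leading byte 0xF3 = 11110011 → 4-byte char #1 = F3 8D B5 A3.
Offset 4: leading byte 0xF0 = 11110000 → 4-byte char #2 = F0 A4 8D 98.
Offset 8: leading byte 0xEA = 11101010 → 3-byte char #3 = EA 88 85.
Offset 11: leading byte 0xF0 = 11110000 → 4-byte char #4 = F0 A8 99 9C.
Offset 15: leading byte 0xF1 = 11110001 → 4-byte char #5 = F1 98 B8 84.
Leading byte 0xF1 = 11110001 matches 11110xxx → 4-byte sequence.
Byte 1: 0xF1 = 11110001, payload 001 (3 bits).
Byte 2: 0x98 = 10011000 (10xxxxxx ✓), payload 011000.
Byte 3: 0xB8 = 10111000 (10xxxxxx ✓), payload 111000.
Byte 4: 0x84 = 10000100 (10xxxxxx ✓), payload 000100.
Concatenate: 001011000111000000100 = 0x58E04 (21 bits → U+58E04).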